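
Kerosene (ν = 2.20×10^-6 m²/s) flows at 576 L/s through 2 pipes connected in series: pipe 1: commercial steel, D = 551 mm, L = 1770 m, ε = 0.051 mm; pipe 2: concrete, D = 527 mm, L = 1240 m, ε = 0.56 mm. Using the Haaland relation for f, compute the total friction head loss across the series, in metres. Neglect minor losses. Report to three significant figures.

H ≈ 30.3 m

Pipe 1: V = 2.416 m/s, Re = 6.05×10^5, ε/D = 9.26×10^-5, f = 0.01387, h_1 = f(L/D)V²/2g = 13.25 m
Pipe 2: V = 2.641 m/s, Re = 6.33×10^5, ε/D = 0.00106, f = 0.02037, h_2 = f(L/D)V²/2g = 17.03 m
Series → Q common, losses add: H = Σh = 30.29 m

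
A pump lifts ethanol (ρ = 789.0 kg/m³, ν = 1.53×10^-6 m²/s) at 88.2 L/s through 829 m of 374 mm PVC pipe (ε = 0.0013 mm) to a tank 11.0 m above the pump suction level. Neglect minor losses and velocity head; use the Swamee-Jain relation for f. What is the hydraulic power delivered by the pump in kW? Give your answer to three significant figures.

V = 4Q/(πD²) = 0.8029 m/s; Re = 1.96×10^5; ε/D = 3.48×10^-6; f = 0.01562
h_f = f(L/D)V²/2g = 1.138 m
Total head H = z + h_f = 11.0 + 1.138 = 12.14 m
P_hyd = ρgQH = 789.0·9.81·0.0882·12.14 = 8.286 kW

P_hyd ≈ 8.29 kW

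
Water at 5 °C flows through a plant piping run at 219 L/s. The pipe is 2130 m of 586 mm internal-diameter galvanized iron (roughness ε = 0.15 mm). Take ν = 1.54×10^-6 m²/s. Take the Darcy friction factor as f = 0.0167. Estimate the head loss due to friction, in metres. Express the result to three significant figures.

h_f ≈ 2.04 m

V = 4Q/(πD²) = 4·0.219/(π·0.586²) = 0.8120 m/s
h_f = f(L/D)V²/(2g) = 0.01670·(2130/0.586)·0.8120²/(2·9.81) = 2.040 m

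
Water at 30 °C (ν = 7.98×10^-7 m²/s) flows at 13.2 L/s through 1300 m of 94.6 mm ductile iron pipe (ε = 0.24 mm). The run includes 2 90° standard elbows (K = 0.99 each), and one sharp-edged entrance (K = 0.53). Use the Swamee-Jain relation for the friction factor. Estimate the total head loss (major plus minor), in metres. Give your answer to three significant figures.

H_L ≈ 64.3 m

V = 4Q/(πD²) = 1.878 m/s; V²/2g = 0.1798 m
Re = 2.23×10^5, ε/D = 0.00254 → f = 0.02583 (Swamee-Jain)
Major: h_f = f(L/D)·V²/2g = 0.02583·13742·0.1798 = 63.80 m
Minor: ΣK = 2.51; h_m = ΣK·V²/2g = 0.4512 m
Total H_L = 63.80 + 0.4512 = 64.25 m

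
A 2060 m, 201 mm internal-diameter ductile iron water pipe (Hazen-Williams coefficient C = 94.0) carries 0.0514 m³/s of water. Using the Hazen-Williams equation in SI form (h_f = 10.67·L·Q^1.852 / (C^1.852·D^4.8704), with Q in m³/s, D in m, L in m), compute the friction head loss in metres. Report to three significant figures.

h_f ≈ 49.5 m

h_f = 10.67·2060·0.0514^1.852 / (94.0^1.852·0.201^4.8704) = 49.46 m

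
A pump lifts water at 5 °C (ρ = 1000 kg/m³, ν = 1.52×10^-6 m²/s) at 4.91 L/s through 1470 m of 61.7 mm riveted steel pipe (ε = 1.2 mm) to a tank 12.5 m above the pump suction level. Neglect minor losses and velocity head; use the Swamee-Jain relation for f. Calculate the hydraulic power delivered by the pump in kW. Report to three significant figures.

P_hyd ≈ 8.33 kW

V = 4Q/(πD²) = 1.642 m/s; Re = 6.67×10^4; ε/D = 0.0194; f = 0.04902
h_f = f(L/D)V²/2g = 160.5 m
Total head H = z + h_f = 12.5 + 160.5 = 173.0 m
P_hyd = ρgQH = 1000·9.81·0.00491·173.0 = 8.335 kW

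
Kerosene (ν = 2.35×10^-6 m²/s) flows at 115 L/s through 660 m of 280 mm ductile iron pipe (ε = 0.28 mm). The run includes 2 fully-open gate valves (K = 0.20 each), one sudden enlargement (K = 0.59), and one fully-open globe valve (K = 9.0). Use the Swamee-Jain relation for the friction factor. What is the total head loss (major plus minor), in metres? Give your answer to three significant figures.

H_L ≈ 10.6 m

V = 4Q/(πD²) = 1.868 m/s; V²/2g = 0.1778 m
Re = 2.23×10^5, ε/D = 0.00100 → f = 0.02106 (Swamee-Jain)
Major: h_f = f(L/D)·V²/2g = 0.02106·2357·0.1778 = 8.826 m
Minor: ΣK = 9.99; h_m = ΣK·V²/2g = 1.776 m
Total H_L = 8.826 + 1.776 = 10.60 m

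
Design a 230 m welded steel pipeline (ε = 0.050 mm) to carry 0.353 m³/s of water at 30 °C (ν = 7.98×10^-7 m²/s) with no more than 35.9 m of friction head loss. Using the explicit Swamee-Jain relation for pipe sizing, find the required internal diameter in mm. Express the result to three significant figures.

D ≈ 251 mm

Swamee-Jain (Type III): D = 0.66·[ε^1.25·(LQ²/(gh_f))^4.75 + ν·Q^9.4·(L/(gh_f))^5.2]^0.04
LQ²/(gh_f) = 0.08138; L/(gh_f) = 0.6531
Term 1 = ε^1.25·(…)^4.75 = 2.81×10^-11; Term 2 = ν·Q^9.4·(…)^5.2 = 4.89×10^-12
D = 0.66·(2.81×10^-11 + 4.89×10^-12)^0.04 = 0.2513 m = 251 mm
Check: V = 7.11 m/s, Re = 2.24×10^6, f = 0.01425, h_f = 33.6 m ≈ 35.9 m ✓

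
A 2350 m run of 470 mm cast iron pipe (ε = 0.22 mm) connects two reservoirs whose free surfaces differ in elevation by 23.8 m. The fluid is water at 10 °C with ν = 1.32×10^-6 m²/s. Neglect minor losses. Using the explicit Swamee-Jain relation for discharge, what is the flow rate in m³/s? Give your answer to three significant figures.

Q ≈ 0.406 m³/s

Swamee-Jain (Type II): Q = -0.965·√(gD⁵h_f/L)·ln[ε/(3.7D) + √(3.17ν²L/(gD³h_f))]
√(gD⁵h_f/L) = √(9.81·0.470⁵·23.8/2350) = 0.04773
ε/(3.7D) = 1.27×10^-4; √(3.17ν²L/(gD³h_f)) = 2.31×10^-5
Q = -0.965·0.04773·ln(1.496×10^-4) = 0.4057 m³/s
Check: V = 2.34 m/s, Re = 8.33×10^5, f = 0.01719, h_f = 23.9 m ≈ 23.8 m ✓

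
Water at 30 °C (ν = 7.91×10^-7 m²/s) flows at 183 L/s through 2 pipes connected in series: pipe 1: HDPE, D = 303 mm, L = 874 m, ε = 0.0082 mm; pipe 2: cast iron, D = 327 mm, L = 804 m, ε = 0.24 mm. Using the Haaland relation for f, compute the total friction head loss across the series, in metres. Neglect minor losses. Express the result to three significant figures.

Pipe 1: V = 2.538 m/s, Re = 9.72×10^5, ε/D = 2.71×10^-5, f = 0.01214, h_1 = f(L/D)V²/2g = 11.50 m
Pipe 2: V = 2.179 m/s, Re = 9.01×10^5, ε/D = 7.34×10^-4, f = 0.01864, h_2 = f(L/D)V²/2g = 11.09 m
Series → Q common, losses add: H = Σh = 22.59 m

H ≈ 22.6 m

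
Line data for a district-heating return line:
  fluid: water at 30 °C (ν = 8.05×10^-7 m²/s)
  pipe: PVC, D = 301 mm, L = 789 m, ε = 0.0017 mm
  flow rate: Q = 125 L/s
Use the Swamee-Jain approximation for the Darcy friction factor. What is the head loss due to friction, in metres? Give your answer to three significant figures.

V = 4Q/(πD²) = 4·0.125/(π·0.301²) = 1.757 m/s
Re = VD/ν = 1.757·0.301/8.05×10^-7 = 6.57×10^5 → turbulent
ε/D = 0.0017/301 = 5.65×10^-6
Swamee-Jain: f = 0.01258
h_f = f(L/D)V²/(2g) = 0.01258·(789/0.301)·1.757²/(2·9.81) = 5.188 m

h_f ≈ 5.19 m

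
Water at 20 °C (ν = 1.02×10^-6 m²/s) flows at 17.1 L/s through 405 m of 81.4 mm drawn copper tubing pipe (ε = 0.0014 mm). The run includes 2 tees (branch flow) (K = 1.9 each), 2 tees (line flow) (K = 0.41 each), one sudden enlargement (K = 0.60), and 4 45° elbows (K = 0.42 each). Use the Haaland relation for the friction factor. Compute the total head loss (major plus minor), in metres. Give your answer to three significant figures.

V = 4Q/(πD²) = 3.286 m/s; V²/2g = 0.5503 m
Re = 2.62×10^5, ε/D = 1.72×10^-5 → f = 0.01484 (Haaland)
Major: h_f = f(L/D)·V²/2g = 0.01484·4975·0.5503 = 40.63 m
Minor: ΣK = 6.90; h_m = ΣK·V²/2g = 3.797 m
Total H_L = 40.63 + 3.797 = 44.43 m

H_L ≈ 44.4 m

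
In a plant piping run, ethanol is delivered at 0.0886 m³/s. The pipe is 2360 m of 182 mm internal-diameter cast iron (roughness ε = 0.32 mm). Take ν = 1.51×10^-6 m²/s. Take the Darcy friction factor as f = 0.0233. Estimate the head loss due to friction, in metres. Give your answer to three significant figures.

h_f ≈ 179 m

V = 4Q/(πD²) = 4·0.0886/(π·0.182²) = 3.406 m/s
h_f = f(L/D)V²/(2g) = 0.02330·(2360/0.182)·3.406²/(2·9.81) = 178.6 m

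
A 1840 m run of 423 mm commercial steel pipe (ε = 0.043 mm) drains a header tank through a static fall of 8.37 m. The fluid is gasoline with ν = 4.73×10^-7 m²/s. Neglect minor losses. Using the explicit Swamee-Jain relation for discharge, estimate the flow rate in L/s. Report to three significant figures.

Q ≈ 239 L/s

Swamee-Jain (Type II): Q = -0.965·√(gD⁵h_f/L)·ln[ε/(3.7D) + √(3.17ν²L/(gD³h_f))]
√(gD⁵h_f/L) = √(9.81·0.423⁵·8.37/1840) = 0.02458
ε/(3.7D) = 2.75×10^-5; √(3.17ν²L/(gD³h_f)) = 1.45×10^-5
Q = -0.965·0.02458·ln(4.197×10^-5) = 0.2391 m³/s
Check: V = 1.70 m/s, Re = 1.52×10^6, f = 0.01312, h_f = 8.42 m ≈ 8.37 m ✓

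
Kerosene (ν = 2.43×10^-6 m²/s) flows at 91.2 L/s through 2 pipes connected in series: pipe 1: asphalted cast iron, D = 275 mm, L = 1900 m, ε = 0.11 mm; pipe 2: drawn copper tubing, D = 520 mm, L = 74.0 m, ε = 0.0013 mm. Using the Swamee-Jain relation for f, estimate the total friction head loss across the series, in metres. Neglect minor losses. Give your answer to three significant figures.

Pipe 1: V = 1.535 m/s, Re = 1.74×10^5, ε/D = 4.00×10^-4, f = 0.01866, h_1 = f(L/D)V²/2g = 15.49 m
Pipe 2: V = 0.4294 m/s, Re = 9.19×10^4, ε/D = 2.50×10^-6, f = 0.01820, h_2 = f(L/D)V²/2g = 0.02434 m
Series → Q common, losses add: H = Σh = 15.51 m

H ≈ 15.5 m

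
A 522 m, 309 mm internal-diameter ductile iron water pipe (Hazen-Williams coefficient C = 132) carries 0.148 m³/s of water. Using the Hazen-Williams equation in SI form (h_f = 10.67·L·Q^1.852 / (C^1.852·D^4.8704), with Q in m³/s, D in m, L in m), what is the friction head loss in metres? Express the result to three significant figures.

h_f = 10.67·522·0.148^1.852 / (132^1.852·0.309^4.8704) = 5.834 m

h_f ≈ 5.83 m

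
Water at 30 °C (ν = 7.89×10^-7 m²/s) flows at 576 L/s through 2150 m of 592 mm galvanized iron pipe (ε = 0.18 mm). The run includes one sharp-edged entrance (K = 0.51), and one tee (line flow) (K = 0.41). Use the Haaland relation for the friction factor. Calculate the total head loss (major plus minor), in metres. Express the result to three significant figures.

H_L ≈ 12.7 m

V = 4Q/(πD²) = 2.093 m/s; V²/2g = 0.2232 m
Re = 1.57×10^6, ε/D = 3.04×10^-4 → f = 0.01542 (Haaland)
Major: h_f = f(L/D)·V²/2g = 0.01542·3632·0.2232 = 12.50 m
Minor: ΣK = 0.920; h_m = ΣK·V²/2g = 0.2053 m
Total H_L = 12.50 + 0.2053 = 12.71 m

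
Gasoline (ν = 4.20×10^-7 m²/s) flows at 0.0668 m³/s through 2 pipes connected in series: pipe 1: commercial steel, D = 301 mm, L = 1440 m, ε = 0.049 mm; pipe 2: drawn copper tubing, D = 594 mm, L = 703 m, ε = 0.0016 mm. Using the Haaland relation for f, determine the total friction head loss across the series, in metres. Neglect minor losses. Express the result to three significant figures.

H ≈ 3.18 m

Pipe 1: V = 0.9388 m/s, Re = 6.73×10^5, ε/D = 1.63×10^-4, f = 0.01456, h_1 = f(L/D)V²/2g = 3.128 m
Pipe 2: V = 0.2411 m/s, Re = 3.41×10^5, ε/D = 2.69×10^-6, f = 0.01403, h_2 = f(L/D)V²/2g = 0.04917 m
Series → Q common, losses add: H = Σh = 3.177 m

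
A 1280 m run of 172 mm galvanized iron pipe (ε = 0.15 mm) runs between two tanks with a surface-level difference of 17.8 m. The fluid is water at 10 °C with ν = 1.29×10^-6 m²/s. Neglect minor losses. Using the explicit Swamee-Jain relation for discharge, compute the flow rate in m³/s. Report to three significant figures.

Q ≈ 0.0352 m³/s

Swamee-Jain (Type II): Q = -0.965·√(gD⁵h_f/L)·ln[ε/(3.7D) + √(3.17ν²L/(gD³h_f))]
√(gD⁵h_f/L) = √(9.81·0.172⁵·17.8/1280) = 0.004532
ε/(3.7D) = 2.36×10^-4; √(3.17ν²L/(gD³h_f)) = 8.72×10^-5
Q = -0.965·0.004532·ln(3.229×10^-4) = 0.03515 m³/s
Check: V = 1.51 m/s, Re = 2.02×10^5, f = 0.02066, h_f = 17.9 m ≈ 17.8 m ✓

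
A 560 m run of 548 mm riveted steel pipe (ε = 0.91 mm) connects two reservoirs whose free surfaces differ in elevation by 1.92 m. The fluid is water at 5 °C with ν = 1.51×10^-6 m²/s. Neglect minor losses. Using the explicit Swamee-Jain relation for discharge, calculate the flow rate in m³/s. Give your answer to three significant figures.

Q ≈ 0.300 m³/s

Swamee-Jain (Type II): Q = -0.965·√(gD⁵h_f/L)·ln[ε/(3.7D) + √(3.17ν²L/(gD³h_f))]
√(gD⁵h_f/L) = √(9.81·0.548⁵·1.92/560) = 0.04077
ε/(3.7D) = 4.49×10^-4; √(3.17ν²L/(gD³h_f)) = 3.61×10^-5
Q = -0.965·0.04077·ln(4.849×10^-4) = 0.3002 m³/s
Check: V = 1.27 m/s, Re = 4.62×10^5, f = 0.02288, h_f = 1.93 m ≈ 1.92 m ✓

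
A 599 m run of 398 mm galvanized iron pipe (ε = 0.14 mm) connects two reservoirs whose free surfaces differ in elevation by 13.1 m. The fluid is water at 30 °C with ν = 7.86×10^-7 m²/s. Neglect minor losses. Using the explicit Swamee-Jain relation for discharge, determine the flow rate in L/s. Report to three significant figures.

Q ≈ 408 L/s

Swamee-Jain (Type II): Q = -0.965·√(gD⁵h_f/L)·ln[ε/(3.7D) + √(3.17ν²L/(gD³h_f))]
√(gD⁵h_f/L) = √(9.81·0.398⁵·13.1/599) = 0.04629
ε/(3.7D) = 9.51×10^-5; √(3.17ν²L/(gD³h_f)) = 1.20×10^-5
Q = -0.965·0.04629·ln(1.071×10^-4) = 0.4083 m³/s
Check: V = 3.28 m/s, Re = 1.66×10^6, f = 0.01594, h_f = 13.2 m ≈ 13.1 m ✓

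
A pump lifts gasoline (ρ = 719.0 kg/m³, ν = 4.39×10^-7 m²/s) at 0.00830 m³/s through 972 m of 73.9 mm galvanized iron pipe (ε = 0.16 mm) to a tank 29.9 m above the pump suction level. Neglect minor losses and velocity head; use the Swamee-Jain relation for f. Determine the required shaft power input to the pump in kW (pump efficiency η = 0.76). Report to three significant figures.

V = 4Q/(πD²) = 1.935 m/s; Re = 3.26×10^5; ε/D = 0.00217; f = 0.02459
h_f = f(L/D)V²/2g = 61.73 m
Total head H = z + h_f = 29.9 + 61.73 = 91.63 m
P_hyd = ρgQH = 719.0·9.81·0.00830·91.63 = 5.364 kW
P_shaft = P_hyd/η = 5.364/0.76 = 7.058 kW

P_shaft ≈ 7.06 kW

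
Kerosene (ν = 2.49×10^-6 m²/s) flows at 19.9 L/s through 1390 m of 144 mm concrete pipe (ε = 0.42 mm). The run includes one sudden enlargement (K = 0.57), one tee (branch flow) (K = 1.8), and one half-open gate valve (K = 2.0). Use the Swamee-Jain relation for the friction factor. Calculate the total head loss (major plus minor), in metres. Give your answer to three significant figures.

H_L ≈ 20.9 m

V = 4Q/(πD²) = 1.222 m/s; V²/2g = 0.07610 m
Re = 7.07×10^4, ε/D = 0.00292 → f = 0.02807 (Swamee-Jain)
Major: h_f = f(L/D)·V²/2g = 0.02807·9653·0.07610 = 20.62 m
Minor: ΣK = 4.37; h_m = ΣK·V²/2g = 0.3326 m
Total H_L = 20.62 + 0.3326 = 20.95 m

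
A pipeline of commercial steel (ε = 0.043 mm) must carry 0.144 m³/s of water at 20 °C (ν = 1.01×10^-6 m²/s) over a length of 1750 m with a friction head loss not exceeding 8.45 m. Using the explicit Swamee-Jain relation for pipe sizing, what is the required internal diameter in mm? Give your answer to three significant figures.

Swamee-Jain (Type III): D = 0.66·[ε^1.25·(LQ²/(gh_f))^4.75 + ν·Q^9.4·(L/(gh_f))^5.2]^0.04
LQ²/(gh_f) = 0.4378; L/(gh_f) = 21.11
Term 1 = ε^1.25·(…)^4.75 = 6.88×10^-8; Term 2 = ν·Q^9.4·(…)^5.2 = 9.56×10^-8
D = 0.66·(6.88×10^-8 + 9.56×10^-8)^0.04 = 0.3533 m = 353 mm
Check: V = 1.47 m/s, Re = 5.14×10^5, f = 0.01467, h_f = 7.99 m ≈ 8.45 m ✓

D ≈ 353 mm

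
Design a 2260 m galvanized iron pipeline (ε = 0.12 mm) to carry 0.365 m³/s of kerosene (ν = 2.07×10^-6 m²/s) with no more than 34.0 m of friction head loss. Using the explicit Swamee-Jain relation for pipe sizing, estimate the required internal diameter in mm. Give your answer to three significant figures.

D ≈ 418 mm

Swamee-Jain (Type III): D = 0.66·[ε^1.25·(LQ²/(gh_f))^4.75 + ν·Q^9.4·(L/(gh_f))^5.2]^0.04
LQ²/(gh_f) = 0.9027; L/(gh_f) = 6.776
Term 1 = ε^1.25·(…)^4.75 = 7.72×10^-6; Term 2 = ν·Q^9.4·(…)^5.2 = 3.33×10^-6
D = 0.66·(7.72×10^-6 + 3.33×10^-6)^0.04 = 0.4181 m = 418 mm
Check: V = 2.66 m/s, Re = 5.37×10^5, f = 0.01619, h_f = 31.5 m ≈ 34.0 m ✓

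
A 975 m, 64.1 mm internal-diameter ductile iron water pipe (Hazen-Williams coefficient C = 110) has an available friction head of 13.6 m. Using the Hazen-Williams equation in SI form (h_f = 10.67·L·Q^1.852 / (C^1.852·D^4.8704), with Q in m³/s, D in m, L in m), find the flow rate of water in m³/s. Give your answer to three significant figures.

Q ≈ 0.00222 m³/s

Rearranging: Q = [h_f·C^1.852·D^4.8704 / (10.67·L)]^(1/1.852)
Q = [13.6·110^1.852·0.0641^4.8704 / (10.67·975)]^0.540 = 0.002221 m³/s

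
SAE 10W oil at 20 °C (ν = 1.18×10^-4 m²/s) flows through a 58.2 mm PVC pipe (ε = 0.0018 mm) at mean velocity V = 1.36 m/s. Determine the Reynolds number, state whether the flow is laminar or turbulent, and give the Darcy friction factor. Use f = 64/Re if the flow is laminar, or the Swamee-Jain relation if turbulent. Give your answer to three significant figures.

Re = VD/ν = 1.360·0.0582/1.18×10^-4 = 671
Re < 2300 → laminar → f = 64/Re = 0.09541

Re ≈ 671; laminar; f = 64/Re ≈ 0.0954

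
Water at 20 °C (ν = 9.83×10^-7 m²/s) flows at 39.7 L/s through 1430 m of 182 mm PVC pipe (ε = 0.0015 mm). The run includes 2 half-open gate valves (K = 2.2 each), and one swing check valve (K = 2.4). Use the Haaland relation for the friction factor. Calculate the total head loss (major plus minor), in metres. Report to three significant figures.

V = 4Q/(πD²) = 1.526 m/s; V²/2g = 0.1187 m
Re = 2.83×10^5, ε/D = 8.24×10^-6 → f = 0.01457 (Haaland)
Major: h_f = f(L/D)·V²/2g = 0.01457·7857·0.1187 = 13.59 m
Minor: ΣK = 6.80; h_m = ΣK·V²/2g = 0.8071 m
Total H_L = 13.59 + 0.8071 = 14.39 m

H_L ≈ 14.4 m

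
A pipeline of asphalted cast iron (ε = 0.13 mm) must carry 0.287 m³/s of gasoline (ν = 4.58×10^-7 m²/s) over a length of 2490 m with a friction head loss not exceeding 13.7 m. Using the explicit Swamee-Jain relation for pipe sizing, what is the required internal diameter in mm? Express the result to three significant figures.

Swamee-Jain (Type III): D = 0.66·[ε^1.25·(LQ²/(gh_f))^4.75 + ν·Q^9.4·(L/(gh_f))^5.2]^0.04
LQ²/(gh_f) = 1.526; L/(gh_f) = 18.53
Term 1 = ε^1.25·(…)^4.75 = 1.03×10^-4; Term 2 = ν·Q^9.4·(…)^5.2 = 1.44×10^-5
D = 0.66·(1.03×10^-4 + 1.44×10^-5)^0.04 = 0.4596 m = 460 mm
Check: V = 1.73 m/s, Re = 1.74×10^6, f = 0.01529, h_f = 12.6 m ≈ 13.7 m ✓

D ≈ 460 mm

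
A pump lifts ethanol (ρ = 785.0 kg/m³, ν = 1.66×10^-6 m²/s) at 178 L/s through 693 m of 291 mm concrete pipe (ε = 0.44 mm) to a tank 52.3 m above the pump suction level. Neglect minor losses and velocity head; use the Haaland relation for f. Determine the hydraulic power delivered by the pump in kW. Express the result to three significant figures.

V = 4Q/(πD²) = 2.676 m/s; Re = 4.69×10^5; ε/D = 0.00151; f = 0.02223
h_f = f(L/D)V²/2g = 19.33 m
Total head H = z + h_f = 52.3 + 19.33 = 71.63 m
P_hyd = ρgQH = 785.0·9.81·0.178·71.63 = 98.18 kW

P_hyd ≈ 98.2 kW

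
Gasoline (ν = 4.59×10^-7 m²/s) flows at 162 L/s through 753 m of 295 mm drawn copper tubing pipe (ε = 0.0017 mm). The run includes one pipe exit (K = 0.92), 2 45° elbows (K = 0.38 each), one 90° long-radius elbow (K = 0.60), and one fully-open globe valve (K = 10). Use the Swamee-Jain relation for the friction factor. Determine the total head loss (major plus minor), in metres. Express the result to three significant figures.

V = 4Q/(πD²) = 2.370 m/s; V²/2g = 0.2863 m
Re = 1.52×10^6, ε/D = 5.76×10^-6 → f = 0.01101 (Swamee-Jain)
Major: h_f = f(L/D)·V²/2g = 0.01101·2553·0.2863 = 8.049 m
Minor: ΣK = 12.3; h_m = ΣK·V²/2g = 3.516 m
Total H_L = 8.049 + 3.516 = 11.57 m

H_L ≈ 11.6 m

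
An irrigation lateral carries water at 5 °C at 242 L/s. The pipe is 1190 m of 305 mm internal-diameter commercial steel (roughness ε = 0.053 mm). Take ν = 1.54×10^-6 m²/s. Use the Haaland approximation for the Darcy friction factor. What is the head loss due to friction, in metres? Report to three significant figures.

V = 4Q/(πD²) = 4·0.242/(π·0.305²) = 3.312 m/s
Re = VD/ν = 3.312·0.305/1.54×10^-6 = 6.56×10^5 → turbulent
ε/D = 0.053/305 = 1.74×10^-4
Haaland: f = 0.01470
h_f = f(L/D)V²/(2g) = 0.01470·(1190/0.305)·3.312²/(2·9.81) = 32.08 m

h_f ≈ 32.1 m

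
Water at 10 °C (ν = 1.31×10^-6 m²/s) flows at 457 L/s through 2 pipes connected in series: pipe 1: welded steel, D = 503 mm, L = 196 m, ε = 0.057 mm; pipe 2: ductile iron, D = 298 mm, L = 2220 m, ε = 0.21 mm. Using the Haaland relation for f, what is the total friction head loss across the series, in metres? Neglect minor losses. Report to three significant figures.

H ≈ 300 m

Pipe 1: V = 2.300 m/s, Re = 8.83×10^5, ε/D = 1.13×10^-4, f = 0.01365, h_1 = f(L/D)V²/2g = 1.434 m
Pipe 2: V = 6.552 m/s, Re = 1.49×10^6, ε/D = 7.05×10^-4, f = 0.01833, h_2 = f(L/D)V²/2g = 298.8 m
Series → Q common, losses add: H = Σh = 300.3 m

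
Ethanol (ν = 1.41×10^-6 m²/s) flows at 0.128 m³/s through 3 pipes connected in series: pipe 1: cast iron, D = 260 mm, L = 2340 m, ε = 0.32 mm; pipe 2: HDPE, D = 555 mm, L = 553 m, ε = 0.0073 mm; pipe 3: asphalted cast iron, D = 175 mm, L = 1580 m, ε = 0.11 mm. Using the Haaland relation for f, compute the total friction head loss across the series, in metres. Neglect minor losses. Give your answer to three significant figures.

H ≈ 294 m

Pipe 1: V = 2.411 m/s, Re = 4.45×10^5, ε/D = 0.00123, f = 0.02121, h_1 = f(L/D)V²/2g = 56.56 m
Pipe 2: V = 0.5291 m/s, Re = 2.08×10^5, ε/D = 1.32×10^-5, f = 0.01546, h_2 = f(L/D)V²/2g = 0.2198 m
Pipe 3: V = 5.322 m/s, Re = 6.60×10^5, ε/D = 6.29×10^-4, f = 0.01818, h_3 = f(L/D)V²/2g = 236.9 m
Series → Q common, losses add: H = Σh = 293.7 m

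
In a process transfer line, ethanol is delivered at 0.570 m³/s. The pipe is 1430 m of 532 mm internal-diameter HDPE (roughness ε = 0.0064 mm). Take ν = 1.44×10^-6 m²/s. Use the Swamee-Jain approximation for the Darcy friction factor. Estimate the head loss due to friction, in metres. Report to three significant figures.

V = 4Q/(πD²) = 4·0.570/(π·0.532²) = 2.564 m/s
Re = VD/ν = 2.564·0.532/1.44×10^-6 = 9.47×10^5 → turbulent
ε/D = 0.0064/532 = 1.20×10^-5
Swamee-Jain: f = 0.01200
h_f = f(L/D)V²/(2g) = 0.01200·(1430/0.532)·2.564²/(2·9.81) = 10.81 m

h_f ≈ 10.8 m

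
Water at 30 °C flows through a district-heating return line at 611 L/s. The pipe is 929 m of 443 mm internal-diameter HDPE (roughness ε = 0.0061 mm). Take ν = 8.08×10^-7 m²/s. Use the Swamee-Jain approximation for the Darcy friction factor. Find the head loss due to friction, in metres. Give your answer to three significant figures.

h_f ≈ 18.1 m

V = 4Q/(πD²) = 4·0.611/(π·0.443²) = 3.964 m/s
Re = VD/ν = 3.964·0.443/8.08×10^-7 = 2.17×10^6 → turbulent
ε/D = 0.0061/443 = 1.38×10^-5
Swamee-Jain: f = 0.01075
h_f = f(L/D)V²/(2g) = 0.01075·(929/0.443)·3.964²/(2·9.81) = 18.06 m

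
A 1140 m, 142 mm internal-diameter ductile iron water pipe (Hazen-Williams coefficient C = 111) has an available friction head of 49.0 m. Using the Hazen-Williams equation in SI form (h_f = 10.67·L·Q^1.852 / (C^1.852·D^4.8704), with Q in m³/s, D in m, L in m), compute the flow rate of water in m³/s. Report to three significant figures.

Rearranging: Q = [h_f·C^1.852·D^4.8704 / (10.67·L)]^(1/1.852)
Q = [49.0·111^1.852·0.142^4.8704 / (10.67·1140)]^0.540 = 0.03333 m³/s

Q ≈ 0.0333 m³/s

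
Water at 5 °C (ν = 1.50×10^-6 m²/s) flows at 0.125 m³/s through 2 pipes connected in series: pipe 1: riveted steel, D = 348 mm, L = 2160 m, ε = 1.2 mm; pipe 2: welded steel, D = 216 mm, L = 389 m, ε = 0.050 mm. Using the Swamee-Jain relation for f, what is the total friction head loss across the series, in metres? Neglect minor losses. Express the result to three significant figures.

Pipe 1: V = 1.314 m/s, Re = 3.05×10^5, ε/D = 0.00345, f = 0.02777, h_1 = f(L/D)V²/2g = 15.17 m
Pipe 2: V = 3.411 m/s, Re = 4.91×10^5, ε/D = 2.31×10^-4, f = 0.01582, h_2 = f(L/D)V²/2g = 16.90 m
Series → Q common, losses add: H = Σh = 32.07 m

H ≈ 32.1 m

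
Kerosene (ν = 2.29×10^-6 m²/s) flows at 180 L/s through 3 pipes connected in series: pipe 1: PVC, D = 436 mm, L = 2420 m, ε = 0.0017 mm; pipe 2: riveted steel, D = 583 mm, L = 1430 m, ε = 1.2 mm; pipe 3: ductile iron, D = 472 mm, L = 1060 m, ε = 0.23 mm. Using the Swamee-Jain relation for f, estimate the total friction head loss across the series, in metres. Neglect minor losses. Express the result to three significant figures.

H ≈ 9.92 m

Pipe 1: V = 1.206 m/s, Re = 2.30×10^5, ε/D = 3.90×10^-6, f = 0.01516, h_1 = f(L/D)V²/2g = 6.235 m
Pipe 2: V = 0.6743 m/s, Re = 1.72×10^5, ε/D = 0.00206, f = 0.02480, h_2 = f(L/D)V²/2g = 1.409 m
Pipe 3: V = 1.029 m/s, Re = 2.12×10^5, ε/D = 4.87×10^-4, f = 0.01877, h_3 = f(L/D)V²/2g = 2.273 m
Series → Q common, losses add: H = Σh = 9.917 m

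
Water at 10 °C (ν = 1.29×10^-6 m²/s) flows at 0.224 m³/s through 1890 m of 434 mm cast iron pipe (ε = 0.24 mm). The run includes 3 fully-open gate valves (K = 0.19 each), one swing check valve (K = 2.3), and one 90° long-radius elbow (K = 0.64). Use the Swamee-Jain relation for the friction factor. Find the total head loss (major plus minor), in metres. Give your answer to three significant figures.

H_L ≈ 9.61 m

V = 4Q/(πD²) = 1.514 m/s; V²/2g = 0.1169 m
Re = 5.09×10^5, ε/D = 5.53×10^-4 → f = 0.01808 (Swamee-Jain)
Major: h_f = f(L/D)·V²/2g = 0.01808·4355·0.1169 = 9.203 m
Minor: ΣK = 3.51; h_m = ΣK·V²/2g = 0.4102 m
Total H_L = 9.203 + 0.4102 = 9.613 m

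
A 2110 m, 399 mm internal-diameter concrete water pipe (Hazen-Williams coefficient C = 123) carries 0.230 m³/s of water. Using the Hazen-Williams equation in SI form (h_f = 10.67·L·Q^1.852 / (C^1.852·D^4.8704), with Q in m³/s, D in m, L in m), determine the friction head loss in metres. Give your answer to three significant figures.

h_f = 10.67·2110·0.230^1.852 / (123^1.852·0.399^4.8704) = 17.51 m

h_f ≈ 17.5 m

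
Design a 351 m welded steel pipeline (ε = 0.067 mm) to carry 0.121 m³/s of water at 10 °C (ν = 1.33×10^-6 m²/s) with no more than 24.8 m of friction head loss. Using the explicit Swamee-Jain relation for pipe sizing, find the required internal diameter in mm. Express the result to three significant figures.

Swamee-Jain (Type III): D = 0.66·[ε^1.25·(LQ²/(gh_f))^4.75 + ν·Q^9.4·(L/(gh_f))^5.2]^0.04
LQ²/(gh_f) = 0.02112; L/(gh_f) = 1.443
Term 1 = ε^1.25·(…)^4.75 = 6.69×10^-14; Term 2 = ν·Q^9.4·(…)^5.2 = 2.14×10^-14
D = 0.66·(6.69×10^-14 + 2.14×10^-14)^0.04 = 0.1983 m = 198 mm
Check: V = 3.92 m/s, Re = 5.84×10^5, f = 0.01651, h_f = 22.8 m ≈ 24.8 m ✓

D ≈ 198 mm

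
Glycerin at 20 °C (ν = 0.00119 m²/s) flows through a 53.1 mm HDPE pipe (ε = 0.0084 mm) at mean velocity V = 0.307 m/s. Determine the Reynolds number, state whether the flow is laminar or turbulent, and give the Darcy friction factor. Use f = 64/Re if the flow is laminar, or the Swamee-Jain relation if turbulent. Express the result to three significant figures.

Re = VD/ν = 0.3070·0.0531/0.00119 = 13.7
Re < 2300 → laminar → f = 64/Re = 4.672

Re ≈ 13.7; laminar; f = 64/Re ≈ 4.67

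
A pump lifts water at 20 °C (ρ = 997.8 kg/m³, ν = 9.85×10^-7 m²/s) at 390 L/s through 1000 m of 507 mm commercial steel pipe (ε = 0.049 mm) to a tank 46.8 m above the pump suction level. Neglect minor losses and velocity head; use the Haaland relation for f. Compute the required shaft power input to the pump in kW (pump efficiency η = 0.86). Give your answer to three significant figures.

P_shaft ≈ 230 kW

V = 4Q/(πD²) = 1.932 m/s; Re = 9.94×10^5; ε/D = 9.66×10^-5; f = 0.01328
h_f = f(L/D)V²/2g = 4.983 m
Total head H = z + h_f = 46.8 + 4.983 = 51.78 m
P_hyd = ρgQH = 997.8·9.81·0.390·51.78 = 197.7 kW
P_shaft = P_hyd/η = 197.7/0.86 = 229.9 kW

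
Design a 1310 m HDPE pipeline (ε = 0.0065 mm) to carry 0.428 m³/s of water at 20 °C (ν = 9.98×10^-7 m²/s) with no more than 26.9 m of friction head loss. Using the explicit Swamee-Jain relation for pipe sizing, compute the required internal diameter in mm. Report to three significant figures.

D ≈ 387 mm

Swamee-Jain (Type III): D = 0.66·[ε^1.25·(LQ²/(gh_f))^4.75 + ν·Q^9.4·(L/(gh_f))^5.2]^0.04
LQ²/(gh_f) = 0.9094; L/(gh_f) = 4.964
Term 1 = ε^1.25·(…)^4.75 = 2.09×10^-7; Term 2 = ν·Q^9.4·(…)^5.2 = 1.42×10^-6
D = 0.66·(2.09×10^-7 + 1.42×10^-6)^0.04 = 0.3873 m = 387 mm
Check: V = 3.63 m/s, Re = 1.41×10^6, f = 0.01146, h_f = 26.1 m ≈ 26.9 m ✓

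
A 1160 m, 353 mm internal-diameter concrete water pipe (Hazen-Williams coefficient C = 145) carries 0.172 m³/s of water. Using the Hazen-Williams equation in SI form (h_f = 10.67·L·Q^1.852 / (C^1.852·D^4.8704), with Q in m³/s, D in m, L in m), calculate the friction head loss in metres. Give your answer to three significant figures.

h_f ≈ 7.52 m

h_f = 10.67·1160·0.172^1.852 / (145^1.852·0.353^4.8704) = 7.525 m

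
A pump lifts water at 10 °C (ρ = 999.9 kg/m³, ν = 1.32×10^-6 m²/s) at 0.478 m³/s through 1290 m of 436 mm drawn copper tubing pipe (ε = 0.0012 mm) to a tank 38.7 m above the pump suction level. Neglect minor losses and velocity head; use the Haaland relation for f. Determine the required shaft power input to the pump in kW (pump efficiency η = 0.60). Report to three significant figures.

P_shaft ≈ 442 kW

V = 4Q/(πD²) = 3.202 m/s; Re = 1.06×10^6; ε/D = 2.75×10^-6; f = 0.01152
h_f = f(L/D)V²/2g = 17.81 m
Total head H = z + h_f = 38.7 + 17.81 = 56.51 m
P_hyd = ρgQH = 999.9·9.81·0.478·56.51 = 265.0 kW
P_shaft = P_hyd/η = 265.0/0.60 = 441.6 kW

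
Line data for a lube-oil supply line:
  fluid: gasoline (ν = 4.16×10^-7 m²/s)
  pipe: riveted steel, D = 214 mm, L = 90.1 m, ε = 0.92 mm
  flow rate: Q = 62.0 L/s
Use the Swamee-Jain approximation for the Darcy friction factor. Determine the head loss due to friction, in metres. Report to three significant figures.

V = 4Q/(πD²) = 4·0.0620/(π·0.214²) = 1.724 m/s
Re = VD/ν = 1.724·0.214/4.16×10^-7 = 8.87×10^5 → turbulent
ε/D = 0.92/214 = 0.00430
Swamee-Jain: f = 0.02921
h_f = f(L/D)V²/(2g) = 0.02921·(90.1/0.214)·1.724²/(2·9.81) = 1.863 m

h_f ≈ 1.86 m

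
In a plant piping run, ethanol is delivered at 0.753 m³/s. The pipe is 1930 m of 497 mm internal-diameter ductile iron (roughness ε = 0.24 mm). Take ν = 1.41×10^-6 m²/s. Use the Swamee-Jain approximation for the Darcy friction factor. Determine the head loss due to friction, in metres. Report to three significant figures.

h_f ≈ 50.8 m

V = 4Q/(πD²) = 4·0.753/(π·0.497²) = 3.881 m/s
Re = VD/ν = 3.881·0.497/1.41×10^-6 = 1.37×10^6 → turbulent
ε/D = 0.24/497 = 4.83×10^-4
Swamee-Jain: f = 0.01704
h_f = f(L/D)V²/(2g) = 0.01704·(1930/0.497)·3.881²/(2·9.81) = 50.81 m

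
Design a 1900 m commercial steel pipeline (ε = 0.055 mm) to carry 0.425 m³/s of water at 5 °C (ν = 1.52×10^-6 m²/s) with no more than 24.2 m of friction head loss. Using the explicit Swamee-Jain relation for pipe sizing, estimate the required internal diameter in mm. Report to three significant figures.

D ≈ 445 mm

Swamee-Jain (Type III): D = 0.66·[ε^1.25·(LQ²/(gh_f))^4.75 + ν·Q^9.4·(L/(gh_f))^5.2]^0.04
LQ²/(gh_f) = 1.446; L/(gh_f) = 8.003
Term 1 = ε^1.25·(…)^4.75 = 2.73×10^-5; Term 2 = ν·Q^9.4·(…)^5.2 = 2.43×10^-5
D = 0.66·(2.73×10^-5 + 2.43×10^-5)^0.04 = 0.4447 m = 445 mm
Check: V = 2.74 m/s, Re = 8.01×10^5, f = 0.01409, h_f = 23.0 m ≈ 24.2 m ✓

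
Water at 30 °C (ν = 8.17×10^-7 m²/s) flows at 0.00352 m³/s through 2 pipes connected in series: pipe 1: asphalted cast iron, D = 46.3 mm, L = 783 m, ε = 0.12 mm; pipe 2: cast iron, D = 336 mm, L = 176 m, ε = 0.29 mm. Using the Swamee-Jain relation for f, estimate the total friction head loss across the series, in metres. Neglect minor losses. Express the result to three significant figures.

Pipe 1: V = 2.091 m/s, Re = 1.18×10^5, ε/D = 0.00259, f = 0.02657, h_1 = f(L/D)V²/2g = 100.1 m
Pipe 2: V = 0.03970 m/s, Re = 1.63×10^4, ε/D = 8.63×10^-4, f = 0.02902, h_2 = f(L/D)V²/2g = 0.001221 m
Series → Q common, losses add: H = Σh = 100.1 m

H ≈ 100 m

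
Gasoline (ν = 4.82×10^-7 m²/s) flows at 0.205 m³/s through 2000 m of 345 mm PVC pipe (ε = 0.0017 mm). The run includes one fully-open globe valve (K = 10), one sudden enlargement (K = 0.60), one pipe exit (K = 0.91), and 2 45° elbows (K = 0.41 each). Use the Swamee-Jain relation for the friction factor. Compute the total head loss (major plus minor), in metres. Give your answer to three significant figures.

V = 4Q/(πD²) = 2.193 m/s; V²/2g = 0.2451 m
Re = 1.57×10^6, ε/D = 4.93×10^-6 → f = 0.01094 (Swamee-Jain)
Major: h_f = f(L/D)·V²/2g = 0.01094·5797·0.2451 = 15.54 m
Minor: ΣK = 12.3; h_m = ΣK·V²/2g = 3.022 m
Total H_L = 15.54 + 3.022 = 18.56 m

H_L ≈ 18.6 m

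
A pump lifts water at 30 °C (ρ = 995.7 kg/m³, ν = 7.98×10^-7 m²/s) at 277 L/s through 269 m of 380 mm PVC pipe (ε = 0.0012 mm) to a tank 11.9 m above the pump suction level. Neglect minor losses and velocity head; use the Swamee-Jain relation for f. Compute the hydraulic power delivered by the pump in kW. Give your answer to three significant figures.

P_hyd ≈ 38.8 kW

V = 4Q/(πD²) = 2.442 m/s; Re = 1.16×10^6; ε/D = 3.16×10^-6; f = 0.01140
h_f = f(L/D)V²/2g = 2.455 m
Total head H = z + h_f = 11.9 + 2.455 = 14.35 m
P_hyd = ρgQH = 995.7·9.81·0.277·14.35 = 38.84 kW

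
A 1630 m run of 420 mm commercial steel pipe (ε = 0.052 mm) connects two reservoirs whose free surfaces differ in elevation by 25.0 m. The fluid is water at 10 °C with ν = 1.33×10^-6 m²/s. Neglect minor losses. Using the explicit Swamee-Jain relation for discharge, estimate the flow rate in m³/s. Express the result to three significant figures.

Swamee-Jain (Type II): Q = -0.965·√(gD⁵h_f/L)·ln[ε/(3.7D) + √(3.17ν²L/(gD³h_f))]
√(gD⁵h_f/L) = √(9.81·0.420⁵·25.0/1630) = 0.04434
ε/(3.7D) = 3.35×10^-5; √(3.17ν²L/(gD³h_f)) = 2.24×10^-5
Q = -0.965·0.04434·ln(5.589×10^-5) = 0.4190 m³/s
Check: V = 3.02 m/s, Re = 9.55×10^5, f = 0.01389, h_f = 25.1 m ≈ 25.0 m ✓

Q ≈ 0.419 m³/s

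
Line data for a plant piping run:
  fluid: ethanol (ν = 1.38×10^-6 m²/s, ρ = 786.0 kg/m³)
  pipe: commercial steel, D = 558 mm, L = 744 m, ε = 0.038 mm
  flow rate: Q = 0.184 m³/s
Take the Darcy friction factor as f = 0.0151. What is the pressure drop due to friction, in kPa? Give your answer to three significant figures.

Δp ≈ 4.48 kPa

V = 4Q/(πD²) = 4·0.184/(π·0.558²) = 0.7524 m/s
h_f = f(L/D)V²/(2g) = 0.01510·(744/0.558)·0.7524²/(2·9.81) = 0.5809 m
Δp = ρg·h_f = 786.0·9.81·0.5809 = 4.479 kPa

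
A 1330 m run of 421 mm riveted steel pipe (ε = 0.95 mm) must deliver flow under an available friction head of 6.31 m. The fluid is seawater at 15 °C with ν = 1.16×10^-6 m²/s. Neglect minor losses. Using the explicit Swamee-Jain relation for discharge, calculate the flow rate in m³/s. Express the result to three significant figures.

Swamee-Jain (Type II): Q = -0.965·√(gD⁵h_f/L)·ln[ε/(3.7D) + √(3.17ν²L/(gD³h_f))]
√(gD⁵h_f/L) = √(9.81·0.421⁵·6.31/1330) = 0.02481
ε/(3.7D) = 6.10×10^-4; √(3.17ν²L/(gD³h_f)) = 3.50×10^-5
Q = -0.965·0.02481·ln(6.449×10^-4) = 0.1759 m³/s
Check: V = 1.26 m/s, Re = 4.59×10^5, f = 0.02467, h_f = 6.34 m ≈ 6.31 m ✓

Q ≈ 0.176 m³/s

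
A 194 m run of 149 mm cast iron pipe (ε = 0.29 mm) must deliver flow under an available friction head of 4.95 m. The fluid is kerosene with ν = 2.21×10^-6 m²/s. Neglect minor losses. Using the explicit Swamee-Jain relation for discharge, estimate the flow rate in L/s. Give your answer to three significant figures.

Q ≈ 30.3 L/s

Swamee-Jain (Type II): Q = -0.965·√(gD⁵h_f/L)·ln[ε/(3.7D) + √(3.17ν²L/(gD³h_f))]
√(gD⁵h_f/L) = √(9.81·0.149⁵·4.95/194) = 0.004287
ε/(3.7D) = 5.26×10^-4; √(3.17ν²L/(gD³h_f)) = 1.37×10^-4
Q = -0.965·0.004287·ln(6.628×10^-4) = 0.03028 m³/s
Check: V = 1.74 m/s, Re = 1.17×10^5, f = 0.02495, h_f = 4.99 m ≈ 4.95 m ✓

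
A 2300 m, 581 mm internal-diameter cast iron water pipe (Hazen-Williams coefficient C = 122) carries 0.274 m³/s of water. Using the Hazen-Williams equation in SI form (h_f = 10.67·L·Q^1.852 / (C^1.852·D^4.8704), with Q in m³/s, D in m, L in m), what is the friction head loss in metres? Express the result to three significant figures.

h_f ≈ 4.30 m

h_f = 10.67·2300·0.274^1.852 / (122^1.852·0.581^4.8704) = 4.298 m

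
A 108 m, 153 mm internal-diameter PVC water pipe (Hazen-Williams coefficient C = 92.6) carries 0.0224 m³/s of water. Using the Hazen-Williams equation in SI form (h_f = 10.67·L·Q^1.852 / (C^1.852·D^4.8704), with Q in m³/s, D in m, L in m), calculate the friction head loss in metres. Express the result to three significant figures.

h_f = 10.67·108·0.0224^1.852 / (92.6^1.852·0.153^4.8704) = 2.163 m

h_f ≈ 2.16 m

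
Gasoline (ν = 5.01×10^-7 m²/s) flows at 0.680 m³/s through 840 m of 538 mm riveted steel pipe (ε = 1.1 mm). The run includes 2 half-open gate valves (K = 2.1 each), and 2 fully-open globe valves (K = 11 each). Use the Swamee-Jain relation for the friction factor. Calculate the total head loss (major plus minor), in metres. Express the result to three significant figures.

H_L ≈ 28.8 m

V = 4Q/(πD²) = 2.991 m/s; V²/2g = 0.4560 m
Re = 3.21×10^6, ε/D = 0.00204 → f = 0.02365 (Swamee-Jain)
Major: h_f = f(L/D)·V²/2g = 0.02365·1561·0.4560 = 16.84 m
Minor: ΣK = 26.2; h_m = ΣK·V²/2g = 11.95 m
Total H_L = 16.84 + 11.95 = 28.79 m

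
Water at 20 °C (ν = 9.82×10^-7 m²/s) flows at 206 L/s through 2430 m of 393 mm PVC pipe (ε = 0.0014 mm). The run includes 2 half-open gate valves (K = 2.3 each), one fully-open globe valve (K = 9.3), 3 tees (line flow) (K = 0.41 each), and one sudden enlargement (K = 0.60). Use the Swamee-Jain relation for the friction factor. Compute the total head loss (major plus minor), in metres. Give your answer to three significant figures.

V = 4Q/(πD²) = 1.698 m/s; V²/2g = 0.1470 m
Re = 6.80×10^5, ε/D = 3.56×10^-6 → f = 0.01247 (Swamee-Jain)
Major: h_f = f(L/D)·V²/2g = 0.01247·6183·0.1470 = 11.33 m
Minor: ΣK = 15.7; h_m = ΣK·V²/2g = 2.312 m
Total H_L = 11.33 + 2.312 = 13.65 m

H_L ≈ 13.6 m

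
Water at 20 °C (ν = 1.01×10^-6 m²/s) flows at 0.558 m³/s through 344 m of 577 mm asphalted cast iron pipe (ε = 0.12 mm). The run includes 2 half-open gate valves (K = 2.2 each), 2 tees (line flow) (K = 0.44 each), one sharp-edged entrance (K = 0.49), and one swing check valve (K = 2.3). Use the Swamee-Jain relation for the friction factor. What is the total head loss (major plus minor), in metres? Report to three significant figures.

H_L ≈ 3.91 m

V = 4Q/(πD²) = 2.134 m/s; V²/2g = 0.2321 m
Re = 1.22×10^6, ε/D = 2.08×10^-4 → f = 0.01471 (Swamee-Jain)
Major: h_f = f(L/D)·V²/2g = 0.01471·596.2·0.2321 = 2.035 m
Minor: ΣK = 8.07; h_m = ΣK·V²/2g = 1.873 m
Total H_L = 2.035 + 1.873 = 3.908 m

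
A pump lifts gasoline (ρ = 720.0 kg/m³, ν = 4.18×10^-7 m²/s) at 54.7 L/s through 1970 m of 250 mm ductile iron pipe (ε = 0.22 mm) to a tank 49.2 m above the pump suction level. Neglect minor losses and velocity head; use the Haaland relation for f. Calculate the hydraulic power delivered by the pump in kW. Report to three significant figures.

V = 4Q/(πD²) = 1.114 m/s; Re = 6.66×10^5; ε/D = 8.80×10^-4; f = 0.01951
h_f = f(L/D)V²/2g = 9.730 m
Total head H = z + h_f = 49.2 + 9.730 = 58.93 m
P_hyd = ρgQH = 720.0·9.81·0.0547·58.93 = 22.77 kW

P_hyd ≈ 22.8 kW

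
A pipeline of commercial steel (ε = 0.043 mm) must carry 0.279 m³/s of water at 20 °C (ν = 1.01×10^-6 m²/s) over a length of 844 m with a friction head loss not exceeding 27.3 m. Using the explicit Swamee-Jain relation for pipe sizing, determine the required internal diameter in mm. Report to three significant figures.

Swamee-Jain (Type III): D = 0.66·[ε^1.25·(LQ²/(gh_f))^4.75 + ν·Q^9.4·(L/(gh_f))^5.2]^0.04
LQ²/(gh_f) = 0.2453; L/(gh_f) = 3.151
Term 1 = ε^1.25·(…)^4.75 = 4.40×10^-9; Term 2 = ν·Q^9.4·(…)^5.2 = 2.43×10^-9
D = 0.66·(4.40×10^-9 + 2.43×10^-9)^0.04 = 0.3111 m = 311 mm
Check: V = 3.67 m/s, Re = 1.13×10^6, f = 0.01392, h_f = 25.9 m ≈ 27.3 m ✓

D ≈ 311 mm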